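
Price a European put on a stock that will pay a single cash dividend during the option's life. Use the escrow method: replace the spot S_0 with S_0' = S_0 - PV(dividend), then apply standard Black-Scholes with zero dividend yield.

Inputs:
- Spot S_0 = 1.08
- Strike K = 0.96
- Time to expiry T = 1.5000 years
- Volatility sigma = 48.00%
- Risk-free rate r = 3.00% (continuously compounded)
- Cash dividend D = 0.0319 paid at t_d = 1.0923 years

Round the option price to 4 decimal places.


Answer: Price = 0.1674

Derivation:
PV(D) = D * exp(-r * t_d) = 0.0319 * 0.96776209 = 0.03087161
S_0' = S_0 - PV(D) = 1.0800 - 0.03087161 = 1.04912839
d1 = (ln(S_0'/K) + (r + sigma^2/2)*T) / (sigma*sqrt(T)) = 0.52150608
d2 = d1 - sigma*sqrt(T) = -0.06637146
exp(-rT) = 0.95599748
N(-d1) = 0.30100714; N(-d2) = 0.52645895
P = K * exp(-rT) * N(-d2) - S_0' * N(-d1) = 0.9600 * 0.95599748 * 0.52645895 - 1.04912839 * 0.30100714 = 0.1674


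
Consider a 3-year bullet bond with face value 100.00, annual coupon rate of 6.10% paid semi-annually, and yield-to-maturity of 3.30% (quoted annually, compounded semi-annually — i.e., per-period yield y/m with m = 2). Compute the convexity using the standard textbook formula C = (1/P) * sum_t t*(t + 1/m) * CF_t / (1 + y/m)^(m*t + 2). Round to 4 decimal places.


Coupon per period c = face * coupon_rate / m = 3.050000
Periods per year m = 2; per-period yield y/m = 0.016500
Number of cashflows N = 6
Cashflows (t years, CF_t, discount factor 1/(1+y/m)^(m*t), PV):
  t = 0.5000: CF_t = 3.050000, DF = 0.983768, PV = 3.000492
  t = 1.0000: CF_t = 3.050000, DF = 0.967799, PV = 2.951787
  t = 1.5000: CF_t = 3.050000, DF = 0.952090, PV = 2.903873
  t = 2.0000: CF_t = 3.050000, DF = 0.936635, PV = 2.856737
  t = 2.5000: CF_t = 3.050000, DF = 0.921432, PV = 2.810366
  t = 3.0000: CF_t = 103.050000, DF = 0.906475, PV = 93.412221
Price P = sum_t PV_t = 107.935477
Convexity numerator sum_t t*(t + 1/m) * CF_t / (1+y/m)^(m*t + 2):
  t = 0.5000: term = 1.451937
  t = 1.0000: term = 4.285106
  t = 1.5000: term = 8.431099
  t = 2.0000: term = 13.823740
  t = 2.5000: term = 20.399026
  t = 3.0000: term = 949.244810
Convexity = (1/P) * sum = 997.635717 / 107.935477 = 9.242890

Answer: Convexity = 9.2429


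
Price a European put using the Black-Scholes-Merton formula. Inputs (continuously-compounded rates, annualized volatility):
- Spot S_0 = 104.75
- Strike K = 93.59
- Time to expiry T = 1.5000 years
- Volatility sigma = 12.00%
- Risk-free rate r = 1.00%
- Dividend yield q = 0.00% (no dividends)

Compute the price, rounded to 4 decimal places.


d1 = (ln(S/K) + (r - q + 0.5*sigma^2) * T) / (sigma * sqrt(T)) = 0.94205347
d2 = d1 - sigma * sqrt(T) = 0.79508408
exp(-rT) = 0.98511194; exp(-qT) = 1.00000000
P = K * exp(-rT) * N(-d2) - S_0 * exp(-qT) * N(-d1)
N(-d1) = 0.17308263; N(-d2) = 0.21328230
P = 93.5900 * 0.98511194 * 0.21328230 - 104.7500 * 1.00000000 * 0.17308263 = 1.5335

Answer: Price = 1.5335


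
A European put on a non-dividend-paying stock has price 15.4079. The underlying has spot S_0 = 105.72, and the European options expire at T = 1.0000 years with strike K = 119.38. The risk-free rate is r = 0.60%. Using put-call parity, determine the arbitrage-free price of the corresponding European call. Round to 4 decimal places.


Put-call parity: C - P = S_0 * exp(-qT) - K * exp(-rT).
S_0 * exp(-qT) = 105.7200 * 1.00000000 = 105.72000000
K * exp(-rT) = 119.3800 * 0.99401796 = 118.66586455
C = P + S*exp(-qT) - K*exp(-rT)
C = 15.4079 + 105.72000000 - 118.66586455 = 2.4620

Answer: Call price = 2.4620


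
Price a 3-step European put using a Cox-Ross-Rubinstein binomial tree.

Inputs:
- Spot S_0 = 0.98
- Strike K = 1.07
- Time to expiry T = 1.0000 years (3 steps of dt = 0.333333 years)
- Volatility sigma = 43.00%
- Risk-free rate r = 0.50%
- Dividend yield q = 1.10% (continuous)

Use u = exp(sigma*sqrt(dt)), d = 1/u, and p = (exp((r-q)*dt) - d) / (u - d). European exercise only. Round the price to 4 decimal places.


Answer: Price = V(0,0) = 0.2357

Derivation:
dt = T/N = 0.333333
u = exp(sigma*sqrt(dt)) = 1.281794; d = 1/u = 0.780157
p = (exp((r-q)*dt) - d) / (u - d) = 0.434269
Discount per step: exp(-r*dt) = 0.998335
Stock lattice S(k, i) with i counting down-moves:
  k=0: S(0,0) = 0.9800
  k=1: S(1,0) = 1.2562; S(1,1) = 0.7646
  k=2: S(2,0) = 1.6101; S(2,1) = 0.9800; S(2,2) = 0.5965
  k=3: S(3,0) = 2.0639; S(3,1) = 1.2562; S(3,2) = 0.7646; S(3,3) = 0.4653
Terminal payoffs V(N, i) = max(K - S_T, 0):
  V(3,0) = 0.000000; V(3,1) = 0.000000; V(3,2) = 0.305447; V(3,3) = 0.604659
Backward induction: V(k, i) = exp(-r*dt) * [p * V(k+1, i) + (1-p) * V(k+1, i+1)].
  V(2,0) = exp(-r*dt) * [p*0.000000 + (1-p)*0.000000] = 0.000000
  V(2,1) = exp(-r*dt) * [p*0.000000 + (1-p)*0.305447] = 0.172513
  V(2,2) = exp(-r*dt) * [p*0.305447 + (1-p)*0.604659] = 0.473930
  V(1,0) = exp(-r*dt) * [p*0.000000 + (1-p)*0.172513] = 0.097433
  V(1,1) = exp(-r*dt) * [p*0.172513 + (1-p)*0.473930] = 0.342463
  V(0,0) = exp(-r*dt) * [p*0.097433 + (1-p)*0.342463] = 0.235661


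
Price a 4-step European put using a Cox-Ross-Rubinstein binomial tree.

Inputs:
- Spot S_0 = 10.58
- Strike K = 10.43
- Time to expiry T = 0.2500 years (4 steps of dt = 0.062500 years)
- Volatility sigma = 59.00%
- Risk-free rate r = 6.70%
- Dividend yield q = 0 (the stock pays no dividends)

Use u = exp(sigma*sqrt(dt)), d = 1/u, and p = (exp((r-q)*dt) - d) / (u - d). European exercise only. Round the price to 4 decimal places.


Answer: Price = V(0,0) = 1.0193

Derivation:
dt = T/N = 0.062500
u = exp(sigma*sqrt(dt)) = 1.158933; d = 1/u = 0.862862
p = (exp((r-q)*dt) - d) / (u - d) = 0.477365
Discount per step: exp(-r*dt) = 0.995821
Stock lattice S(k, i) with i counting down-moves:
  k=0: S(0,0) = 10.5800
  k=1: S(1,0) = 12.2615; S(1,1) = 9.1291
  k=2: S(2,0) = 14.2103; S(2,1) = 10.5800; S(2,2) = 7.8771
  k=3: S(3,0) = 16.4688; S(3,1) = 12.2615; S(3,2) = 9.1291; S(3,3) = 6.7969
  k=4: S(4,0) = 19.0862; S(4,1) = 14.2103; S(4,2) = 10.5800; S(4,3) = 7.8771; S(4,4) = 5.8648
Terminal payoffs V(N, i) = max(K - S_T, 0):
  V(4,0) = 0.000000; V(4,1) = 0.000000; V(4,2) = 0.000000; V(4,3) = 2.552856; V(4,4) = 4.565217
Backward induction: V(k, i) = exp(-r*dt) * [p * V(k+1, i) + (1-p) * V(k+1, i+1)].
  V(3,0) = exp(-r*dt) * [p*0.000000 + (1-p)*0.000000] = 0.000000
  V(3,1) = exp(-r*dt) * [p*0.000000 + (1-p)*0.000000] = 0.000000
  V(3,2) = exp(-r*dt) * [p*0.000000 + (1-p)*2.552856] = 1.328637
  V(3,3) = exp(-r*dt) * [p*2.552856 + (1-p)*4.565217] = 3.589524
  V(2,0) = exp(-r*dt) * [p*0.000000 + (1-p)*0.000000] = 0.000000
  V(2,1) = exp(-r*dt) * [p*0.000000 + (1-p)*1.328637] = 0.691490
  V(2,2) = exp(-r*dt) * [p*1.328637 + (1-p)*3.589524] = 2.499766
  V(1,0) = exp(-r*dt) * [p*0.000000 + (1-p)*0.691490] = 0.359887
  V(1,1) = exp(-r*dt) * [p*0.691490 + (1-p)*2.499766] = 1.629720
  V(0,0) = exp(-r*dt) * [p*0.359887 + (1-p)*1.629720] = 1.019269


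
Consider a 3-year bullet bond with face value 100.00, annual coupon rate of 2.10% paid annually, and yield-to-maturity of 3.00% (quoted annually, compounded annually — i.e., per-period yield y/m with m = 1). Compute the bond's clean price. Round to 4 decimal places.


Answer: Price = 97.4542

Derivation:
Coupon per period c = face * coupon_rate / m = 2.100000
Periods per year m = 1; per-period yield y/m = 0.030000
Number of cashflows N = 3
Cashflows (t years, CF_t, discount factor 1/(1+y/m)^(m*t), PV):
  t = 1.0000: CF_t = 2.100000, DF = 0.970874, PV = 2.038835
  t = 2.0000: CF_t = 2.100000, DF = 0.942596, PV = 1.979451
  t = 3.0000: CF_t = 102.100000, DF = 0.915142, PV = 93.435963
Price P = sum_t PV_t = 97.454250


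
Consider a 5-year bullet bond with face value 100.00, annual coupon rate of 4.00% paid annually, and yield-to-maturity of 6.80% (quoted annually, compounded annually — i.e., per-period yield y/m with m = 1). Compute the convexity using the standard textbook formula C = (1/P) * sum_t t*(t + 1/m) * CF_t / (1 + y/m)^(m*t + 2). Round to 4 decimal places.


Answer: Convexity = 23.5374

Derivation:
Coupon per period c = face * coupon_rate / m = 4.000000
Periods per year m = 1; per-period yield y/m = 0.068000
Number of cashflows N = 5
Cashflows (t years, CF_t, discount factor 1/(1+y/m)^(m*t), PV):
  t = 1.0000: CF_t = 4.000000, DF = 0.936330, PV = 3.745318
  t = 2.0000: CF_t = 4.000000, DF = 0.876713, PV = 3.506852
  t = 3.0000: CF_t = 4.000000, DF = 0.820892, PV = 3.283570
  t = 4.0000: CF_t = 4.000000, DF = 0.768626, PV = 3.074503
  t = 5.0000: CF_t = 104.000000, DF = 0.719687, PV = 74.847462
Price P = sum_t PV_t = 88.457705
Convexity numerator sum_t t*(t + 1/m) * CF_t / (1+y/m)^(m*t + 2):
  t = 1.0000: term = 6.567139
  t = 2.0000: term = 18.447021
  t = 3.0000: term = 34.544982
  t = 4.0000: term = 53.909148
  t = 5.0000: term = 1968.592495
Convexity = (1/P) * sum = 2082.060786 / 88.457705 = 23.537359


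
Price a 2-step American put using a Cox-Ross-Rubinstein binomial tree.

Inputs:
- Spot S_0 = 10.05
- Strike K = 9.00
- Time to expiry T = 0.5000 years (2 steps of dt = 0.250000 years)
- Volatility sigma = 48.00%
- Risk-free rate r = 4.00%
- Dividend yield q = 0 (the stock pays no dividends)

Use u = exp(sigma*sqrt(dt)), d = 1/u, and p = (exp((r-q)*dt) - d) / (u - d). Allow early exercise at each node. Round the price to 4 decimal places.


Answer: Price = V(0,0) = 0.7919

Derivation:
dt = T/N = 0.250000
u = exp(sigma*sqrt(dt)) = 1.271249; d = 1/u = 0.786628
p = (exp((r-q)*dt) - d) / (u - d) = 0.461025
Discount per step: exp(-r*dt) = 0.990050
Stock lattice S(k, i) with i counting down-moves:
  k=0: S(0,0) = 10.0500
  k=1: S(1,0) = 12.7761; S(1,1) = 7.9056
  k=2: S(2,0) = 16.2415; S(2,1) = 10.0500; S(2,2) = 6.2188
Terminal payoffs V(N, i) = max(K - S_T, 0):
  V(2,0) = 0.000000; V(2,1) = 0.000000; V(2,2) = 2.781227
Backward induction: V(k, i) = exp(-r*dt) * [p * V(k+1, i) + (1-p) * V(k+1, i+1)]; then take max(V_cont, immediate exercise) for American.
  V(1,0) = exp(-r*dt) * [p*0.000000 + (1-p)*0.000000] = 0.000000; exercise = 0.000000; V(1,0) = max -> 0.000000
  V(1,1) = exp(-r*dt) * [p*0.000000 + (1-p)*2.781227] = 1.484098; exercise = 1.094390; V(1,1) = max -> 1.484098
  V(0,0) = exp(-r*dt) * [p*0.000000 + (1-p)*1.484098] = 0.791933; exercise = 0.000000; V(0,0) = max -> 0.791933


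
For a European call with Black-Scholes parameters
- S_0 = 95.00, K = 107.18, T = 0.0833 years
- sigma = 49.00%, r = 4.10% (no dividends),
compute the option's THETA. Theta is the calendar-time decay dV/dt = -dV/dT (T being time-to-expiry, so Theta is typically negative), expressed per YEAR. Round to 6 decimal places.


Answer: Theta = -24.942736

Derivation:
d1 = -0.7581345971; d2 = -0.8995571201
phi(d1) = 0.2992958988; exp(-qT) = 1.0000000000; exp(-rT) = 0.9965905255
Theta = -S*exp(-qT)*phi(d1)*sigma/(2*sqrt(T)) - r*K*exp(-rT)*N(d2) + q*S*exp(-qT)*N(d1)
N(d1) = 0.2241852049; N(d2) = 0.1841779926; sqrt(T) = 0.2886173938
Term 1 = -95.0000 * 1.0000000000 * 0.2992958988 * 0.4900 / (2 * 0.2886173938) = -24.1361476966
Term 2 = -0.0410 * 107.1800 * 0.9965905255 * 0.1841779926 = -0.8065886355
Term 3 = 0 (no dividend yield, q = 0)
Theta = -24.1361476966 + (-0.8065886355) + (0.0000000000) = -24.942736


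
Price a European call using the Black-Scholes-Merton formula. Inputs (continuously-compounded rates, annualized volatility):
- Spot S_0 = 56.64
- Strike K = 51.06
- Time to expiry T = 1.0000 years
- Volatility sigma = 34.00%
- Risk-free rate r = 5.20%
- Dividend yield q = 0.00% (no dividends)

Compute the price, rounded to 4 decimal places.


d1 = (ln(S/K) + (r - q + 0.5*sigma^2) * T) / (sigma * sqrt(T)) = 0.62798246
d2 = d1 - sigma * sqrt(T) = 0.28798246
exp(-rT) = 0.94932887; exp(-qT) = 1.00000000
C = S_0 * exp(-qT) * N(d1) - K * exp(-rT) * N(d2)
N(d1) = 0.73499229; N(d2) = 0.61331992
C = 56.6400 * 1.00000000 * 0.73499229 - 51.0600 * 0.94932887 * 0.61331992 = 11.9007

Answer: Price = 11.9007


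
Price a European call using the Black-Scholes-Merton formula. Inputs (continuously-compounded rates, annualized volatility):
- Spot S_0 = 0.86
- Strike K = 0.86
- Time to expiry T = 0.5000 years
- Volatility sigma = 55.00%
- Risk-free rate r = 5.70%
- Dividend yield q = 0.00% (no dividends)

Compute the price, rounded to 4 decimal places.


Answer: Price = 0.1432

Derivation:
d1 = (ln(S/K) + (r - q + 0.5*sigma^2) * T) / (sigma * sqrt(T)) = 0.26773634
d2 = d1 - sigma * sqrt(T) = -0.12117239
exp(-rT) = 0.97190229; exp(-qT) = 1.00000000
C = S_0 * exp(-qT) * N(d1) - K * exp(-rT) * N(d2)
N(d1) = 0.60554886; N(d2) = 0.45177725
C = 0.8600 * 1.00000000 * 0.60554886 - 0.8600 * 0.97190229 * 0.45177725 = 0.1432


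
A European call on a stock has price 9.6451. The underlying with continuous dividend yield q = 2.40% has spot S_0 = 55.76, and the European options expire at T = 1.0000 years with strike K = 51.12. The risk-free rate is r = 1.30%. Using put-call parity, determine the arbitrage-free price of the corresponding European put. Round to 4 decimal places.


Answer: Put price = 5.6671

Derivation:
Put-call parity: C - P = S_0 * exp(-qT) - K * exp(-rT).
S_0 * exp(-qT) = 55.7600 * 0.97628571 = 54.43769118
K * exp(-rT) = 51.1200 * 0.98708414 = 50.45974098
P = C - S*exp(-qT) + K*exp(-rT)
P = 9.6451 - 54.43769118 + 50.45974098 = 5.6671


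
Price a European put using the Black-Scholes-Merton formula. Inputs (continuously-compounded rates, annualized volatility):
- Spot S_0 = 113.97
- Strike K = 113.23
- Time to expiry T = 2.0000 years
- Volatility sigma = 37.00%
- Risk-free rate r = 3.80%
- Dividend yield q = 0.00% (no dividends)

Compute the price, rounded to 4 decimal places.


d1 = (ln(S/K) + (r - q + 0.5*sigma^2) * T) / (sigma * sqrt(T)) = 0.41932217
d2 = d1 - sigma * sqrt(T) = -0.10393685
exp(-rT) = 0.92681621; exp(-qT) = 1.00000000
P = K * exp(-rT) * N(-d2) - S_0 * exp(-qT) * N(-d1)
N(-d1) = 0.33749035; N(-d2) = 0.54139027
P = 113.2300 * 0.92681621 * 0.54139027 - 113.9700 * 1.00000000 * 0.33749035 = 18.3516

Answer: Price = 18.3516


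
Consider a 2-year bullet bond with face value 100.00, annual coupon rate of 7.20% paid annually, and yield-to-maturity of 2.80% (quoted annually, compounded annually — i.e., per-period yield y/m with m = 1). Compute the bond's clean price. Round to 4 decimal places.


Coupon per period c = face * coupon_rate / m = 7.200000
Periods per year m = 1; per-period yield y/m = 0.028000
Number of cashflows N = 2
Cashflows (t years, CF_t, discount factor 1/(1+y/m)^(m*t), PV):
  t = 1.0000: CF_t = 7.200000, DF = 0.972763, PV = 7.003891
  t = 2.0000: CF_t = 107.200000, DF = 0.946267, PV = 101.439840
Price P = sum_t PV_t = 108.443731

Answer: Price = 108.4437


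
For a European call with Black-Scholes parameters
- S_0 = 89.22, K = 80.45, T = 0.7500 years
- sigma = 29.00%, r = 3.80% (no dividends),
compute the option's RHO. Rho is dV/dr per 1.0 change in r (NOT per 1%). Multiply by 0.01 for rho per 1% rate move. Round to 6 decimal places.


d1 = 0.6510394998; d2 = 0.3998921327
phi(d1) = 0.3227540347; exp(-qT) = 1.0000000000; exp(-rT) = 0.9719022941
N(d2) = 0.6553820165
Rho = K*T*exp(-rT)*N(d2) = 80.4500 * 0.7500 * 0.9719022941 * 0.6553820165 = 38.433014

Answer: Rho = 38.433014


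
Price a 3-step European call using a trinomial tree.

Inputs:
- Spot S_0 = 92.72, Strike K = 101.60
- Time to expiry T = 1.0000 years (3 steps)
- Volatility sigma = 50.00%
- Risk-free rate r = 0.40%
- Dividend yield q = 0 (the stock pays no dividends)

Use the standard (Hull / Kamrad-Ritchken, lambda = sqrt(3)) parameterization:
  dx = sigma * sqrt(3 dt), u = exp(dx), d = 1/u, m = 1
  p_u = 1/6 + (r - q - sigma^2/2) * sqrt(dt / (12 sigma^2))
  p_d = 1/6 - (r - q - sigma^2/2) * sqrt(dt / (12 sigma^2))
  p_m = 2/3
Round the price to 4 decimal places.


dt = T/N = 0.333333; dx = sigma*sqrt(3*dt) = 0.500000
u = exp(dx) = 1.648721; d = 1/u = 0.606531
p_u = 0.126333, p_m = 0.666667, p_d = 0.207000
Discount per step: exp(-r*dt) = 0.998668
Stock lattice S(k, j) with j the centered position index:
  k=0: S(0,+0) = 92.7200
  k=1: S(1,-1) = 56.2375; S(1,+0) = 92.7200; S(1,+1) = 152.8694
  k=2: S(2,-2) = 34.1098; S(2,-1) = 56.2375; S(2,+0) = 92.7200; S(2,+1) = 152.8694; S(2,+2) = 252.0391
  k=3: S(3,-3) = 20.6886; S(3,-2) = 34.1098; S(3,-1) = 56.2375; S(3,+0) = 92.7200; S(3,+1) = 152.8694; S(3,+2) = 252.0391; S(3,+3) = 415.5422
Terminal payoffs V(N, j) = max(S_T - K, 0):
  V(3,-3) = 0.000000; V(3,-2) = 0.000000; V(3,-1) = 0.000000; V(3,+0) = 0.000000; V(3,+1) = 51.269436; V(3,+2) = 150.439091; V(3,+3) = 313.942211
Backward induction: V(k, j) = exp(-r*dt) * [p_u * V(k+1, j+1) + p_m * V(k+1, j) + p_d * V(k+1, j-1)]
  V(2,-2) = exp(-r*dt) * [p_u*0.000000 + p_m*0.000000 + p_d*0.000000] = 0.000000
  V(2,-1) = exp(-r*dt) * [p_u*0.000000 + p_m*0.000000 + p_d*0.000000] = 0.000000
  V(2,+0) = exp(-r*dt) * [p_u*51.269436 + p_m*0.000000 + p_d*0.000000] = 6.468408
  V(2,+1) = exp(-r*dt) * [p_u*150.439091 + p_m*51.269436 + p_d*0.000000] = 53.114230
  V(2,+2) = exp(-r*dt) * [p_u*313.942211 + p_m*150.439091 + p_d*51.269436] = 150.366245
  V(1,-1) = exp(-r*dt) * [p_u*6.468408 + p_m*0.000000 + p_d*0.000000] = 0.816087
  V(1,+0) = exp(-r*dt) * [p_u*53.114230 + p_m*6.468408 + p_d*0.000000] = 11.007683
  V(1,+1) = exp(-r*dt) * [p_u*150.366245 + p_m*53.114230 + p_d*6.468408] = 55.670439
  V(0,+0) = exp(-r*dt) * [p_u*55.670439 + p_m*11.007683 + p_d*0.816087] = 14.521043

Answer: Price = V(0,0) = 14.5210


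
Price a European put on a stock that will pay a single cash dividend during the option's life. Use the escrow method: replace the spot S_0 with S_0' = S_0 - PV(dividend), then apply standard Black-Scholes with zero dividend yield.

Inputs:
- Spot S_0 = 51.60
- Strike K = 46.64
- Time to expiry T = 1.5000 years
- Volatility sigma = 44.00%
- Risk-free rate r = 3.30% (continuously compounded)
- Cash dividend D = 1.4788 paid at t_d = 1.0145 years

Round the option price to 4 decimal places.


PV(D) = D * exp(-r * t_d) = 1.4788 * 0.96707570 = 1.43011155
S_0' = S_0 - PV(D) = 51.6000 - 1.43011155 = 50.16988845
d1 = (ln(S_0'/K) + (r + sigma^2/2)*T) / (sigma*sqrt(T)) = 0.49668317
d2 = d1 - sigma*sqrt(T) = -0.04220457
exp(-rT) = 0.95170516
N(-d1) = 0.30970625; N(-d2) = 0.51683219
P = K * exp(-rT) * N(-d2) - S_0' * N(-d1) = 46.6400 * 0.95170516 * 0.51683219 - 50.16988845 * 0.30970625 = 7.4030

Answer: Price = 7.4030


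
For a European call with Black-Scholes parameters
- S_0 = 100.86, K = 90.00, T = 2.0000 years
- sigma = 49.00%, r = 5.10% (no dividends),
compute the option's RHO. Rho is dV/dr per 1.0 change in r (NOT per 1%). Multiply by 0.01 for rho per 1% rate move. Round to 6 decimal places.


Answer: Rho = 79.010755

Derivation:
d1 = 0.6580764967; d2 = -0.0348881488
phi(d1) = 0.3212708086; exp(-qT) = 1.0000000000; exp(-rT) = 0.9030295517
N(d2) = 0.4860844654
Rho = K*T*exp(-rT)*N(d2) = 90.0000 * 2.0000 * 0.9030295517 * 0.4860844654 = 79.010755


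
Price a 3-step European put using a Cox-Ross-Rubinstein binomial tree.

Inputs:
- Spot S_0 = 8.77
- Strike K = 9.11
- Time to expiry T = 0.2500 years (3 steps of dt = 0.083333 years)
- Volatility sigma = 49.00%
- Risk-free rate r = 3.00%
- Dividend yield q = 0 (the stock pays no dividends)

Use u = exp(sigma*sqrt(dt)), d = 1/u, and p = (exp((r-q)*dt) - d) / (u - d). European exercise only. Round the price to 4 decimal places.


dt = T/N = 0.083333
u = exp(sigma*sqrt(dt)) = 1.151944; d = 1/u = 0.868098
p = (exp((r-q)*dt) - d) / (u - d) = 0.473515
Discount per step: exp(-r*dt) = 0.997503
Stock lattice S(k, i) with i counting down-moves:
  k=0: S(0,0) = 8.7700
  k=1: S(1,0) = 10.1025; S(1,1) = 7.6132
  k=2: S(2,0) = 11.6376; S(2,1) = 8.7700; S(2,2) = 6.6090
  k=3: S(3,0) = 13.4058; S(3,1) = 10.1025; S(3,2) = 7.6132; S(3,3) = 5.7373
Terminal payoffs V(N, i) = max(K - S_T, 0):
  V(3,0) = 0.000000; V(3,1) = 0.000000; V(3,2) = 1.496782; V(3,3) = 3.372725
Backward induction: V(k, i) = exp(-r*dt) * [p * V(k+1, i) + (1-p) * V(k+1, i+1)].
  V(2,0) = exp(-r*dt) * [p*0.000000 + (1-p)*0.000000] = 0.000000
  V(2,1) = exp(-r*dt) * [p*0.000000 + (1-p)*1.496782] = 0.786066
  V(2,2) = exp(-r*dt) * [p*1.496782 + (1-p)*3.372725] = 2.478235
  V(1,0) = exp(-r*dt) * [p*0.000000 + (1-p)*0.786066] = 0.412819
  V(1,1) = exp(-r*dt) * [p*0.786066 + (1-p)*2.478235] = 1.672781
  V(0,0) = exp(-r*dt) * [p*0.412819 + (1-p)*1.672781] = 1.073483

Answer: Price = V(0,0) = 1.0735


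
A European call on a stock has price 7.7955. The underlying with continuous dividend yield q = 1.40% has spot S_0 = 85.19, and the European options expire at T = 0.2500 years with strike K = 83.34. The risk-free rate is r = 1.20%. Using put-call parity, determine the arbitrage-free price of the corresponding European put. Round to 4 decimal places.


Answer: Put price = 5.9935

Derivation:
Put-call parity: C - P = S_0 * exp(-qT) - K * exp(-rT).
S_0 * exp(-qT) = 85.1900 * 0.99650612 = 84.89235618
K * exp(-rT) = 83.3400 * 0.99700450 = 83.09035466
P = C - S*exp(-qT) + K*exp(-rT)
P = 7.7955 - 84.89235618 + 83.09035466 = 5.9935


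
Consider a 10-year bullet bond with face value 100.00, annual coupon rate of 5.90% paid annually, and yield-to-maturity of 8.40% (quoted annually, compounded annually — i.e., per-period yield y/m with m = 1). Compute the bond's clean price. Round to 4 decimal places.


Coupon per period c = face * coupon_rate / m = 5.900000
Periods per year m = 1; per-period yield y/m = 0.084000
Number of cashflows N = 10
Cashflows (t years, CF_t, discount factor 1/(1+y/m)^(m*t), PV):
  t = 1.0000: CF_t = 5.900000, DF = 0.922509, PV = 5.442804
  t = 2.0000: CF_t = 5.900000, DF = 0.851023, PV = 5.021037
  t = 3.0000: CF_t = 5.900000, DF = 0.785077, PV = 4.631953
  t = 4.0000: CF_t = 5.900000, DF = 0.724241, PV = 4.273020
  t = 5.0000: CF_t = 5.900000, DF = 0.668119, PV = 3.941900
  t = 6.0000: CF_t = 5.900000, DF = 0.616346, PV = 3.636439
  t = 7.0000: CF_t = 5.900000, DF = 0.568585, PV = 3.354649
  t = 8.0000: CF_t = 5.900000, DF = 0.524524, PV = 3.094694
  t = 9.0000: CF_t = 5.900000, DF = 0.483879, PV = 2.854884
  t = 10.0000: CF_t = 105.900000, DF = 0.446383, PV = 47.271909
Price P = sum_t PV_t = 83.523289

Answer: Price = 83.5233


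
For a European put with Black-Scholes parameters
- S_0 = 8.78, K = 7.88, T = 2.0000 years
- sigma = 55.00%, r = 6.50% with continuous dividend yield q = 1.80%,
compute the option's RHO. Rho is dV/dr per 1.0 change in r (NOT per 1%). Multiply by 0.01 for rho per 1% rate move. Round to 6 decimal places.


d1 = 0.6488006893; d2 = -0.1290167700
phi(d1) = 0.3232239991; exp(-qT) = 0.9646402935; exp(-rT) = 0.8780954309
N(-d2) = 0.5513278104
Rho = -K*T*exp(-rT)*N(-d2) = -7.8800 * 2.0000 * 0.8780954309 * 0.5513278104 = -7.629706

Answer: Rho = -7.629706


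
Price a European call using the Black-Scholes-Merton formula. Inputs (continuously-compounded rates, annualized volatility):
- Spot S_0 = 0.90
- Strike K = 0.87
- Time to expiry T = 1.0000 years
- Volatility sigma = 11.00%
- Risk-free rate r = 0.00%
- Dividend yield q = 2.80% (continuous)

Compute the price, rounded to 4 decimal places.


d1 = (ln(S/K) + (r - q + 0.5*sigma^2) * T) / (sigma * sqrt(T)) = 0.10865047
d2 = d1 - sigma * sqrt(T) = -0.00134953
exp(-rT) = 1.00000000; exp(-qT) = 0.97238837
C = S_0 * exp(-qT) * N(d1) - K * exp(-rT) * N(d2)
N(d1) = 0.54326014; N(d2) = 0.49946162
C = 0.9000 * 0.97238837 * 0.54326014 - 0.8700 * 1.00000000 * 0.49946162 = 0.0409

Answer: Price = 0.0409


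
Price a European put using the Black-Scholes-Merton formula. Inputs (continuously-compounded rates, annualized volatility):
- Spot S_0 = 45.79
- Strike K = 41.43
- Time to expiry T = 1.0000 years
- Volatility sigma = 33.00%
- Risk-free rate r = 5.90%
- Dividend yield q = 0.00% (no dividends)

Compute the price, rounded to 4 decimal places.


d1 = (ln(S/K) + (r - q + 0.5*sigma^2) * T) / (sigma * sqrt(T)) = 0.64700143
d2 = d1 - sigma * sqrt(T) = 0.31700143
exp(-rT) = 0.94270677; exp(-qT) = 1.00000000
P = K * exp(-rT) * N(-d2) - S_0 * exp(-qT) * N(-d1)
N(-d1) = 0.25881551; N(-d2) = 0.37562126
P = 41.4300 * 0.94270677 * 0.37562126 - 45.7900 * 1.00000000 * 0.25881551 = 2.8192

Answer: Price = 2.8192


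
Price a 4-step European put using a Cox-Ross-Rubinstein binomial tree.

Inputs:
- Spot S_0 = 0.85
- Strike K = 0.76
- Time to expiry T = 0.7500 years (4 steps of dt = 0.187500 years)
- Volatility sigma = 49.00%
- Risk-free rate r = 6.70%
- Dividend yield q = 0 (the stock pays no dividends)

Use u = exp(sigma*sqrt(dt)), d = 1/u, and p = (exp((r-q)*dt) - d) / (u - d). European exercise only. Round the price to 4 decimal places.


Answer: Price = V(0,0) = 0.0812

Derivation:
dt = T/N = 0.187500
u = exp(sigma*sqrt(dt)) = 1.236366; d = 1/u = 0.808822
p = (exp((r-q)*dt) - d) / (u - d) = 0.476722
Discount per step: exp(-r*dt) = 0.987516
Stock lattice S(k, i) with i counting down-moves:
  k=0: S(0,0) = 0.8500
  k=1: S(1,0) = 1.0509; S(1,1) = 0.6875
  k=2: S(2,0) = 1.2993; S(2,1) = 0.8500; S(2,2) = 0.5561
  k=3: S(3,0) = 1.6064; S(3,1) = 1.0509; S(3,2) = 0.6875; S(3,3) = 0.4498
  k=4: S(4,0) = 1.9861; S(4,1) = 1.2993; S(4,2) = 0.8500; S(4,3) = 0.5561; S(4,4) = 0.3638
Terminal payoffs V(N, i) = max(K - S_T, 0):
  V(4,0) = 0.000000; V(4,1) = 0.000000; V(4,2) = 0.000000; V(4,3) = 0.203936; V(4,4) = 0.396226
Backward induction: V(k, i) = exp(-r*dt) * [p * V(k+1, i) + (1-p) * V(k+1, i+1)].
  V(3,0) = exp(-r*dt) * [p*0.000000 + (1-p)*0.000000] = 0.000000
  V(3,1) = exp(-r*dt) * [p*0.000000 + (1-p)*0.000000] = 0.000000
  V(3,2) = exp(-r*dt) * [p*0.000000 + (1-p)*0.203936] = 0.105383
  V(3,3) = exp(-r*dt) * [p*0.203936 + (1-p)*0.396226] = 0.300755
  V(2,0) = exp(-r*dt) * [p*0.000000 + (1-p)*0.000000] = 0.000000
  V(2,1) = exp(-r*dt) * [p*0.000000 + (1-p)*0.105383] = 0.054456
  V(2,2) = exp(-r*dt) * [p*0.105383 + (1-p)*0.300755] = 0.205025
  V(1,0) = exp(-r*dt) * [p*0.000000 + (1-p)*0.054456] = 0.028140
  V(1,1) = exp(-r*dt) * [p*0.054456 + (1-p)*0.205025] = 0.131582
  V(0,0) = exp(-r*dt) * [p*0.028140 + (1-p)*0.131582] = 0.081242


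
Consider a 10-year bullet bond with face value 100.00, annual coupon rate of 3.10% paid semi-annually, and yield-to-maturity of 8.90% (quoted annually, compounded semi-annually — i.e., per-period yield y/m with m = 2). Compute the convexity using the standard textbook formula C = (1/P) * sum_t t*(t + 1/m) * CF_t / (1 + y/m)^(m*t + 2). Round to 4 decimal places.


Coupon per period c = face * coupon_rate / m = 1.550000
Periods per year m = 2; per-period yield y/m = 0.044500
Number of cashflows N = 20
Cashflows (t years, CF_t, discount factor 1/(1+y/m)^(m*t), PV):
  t = 0.5000: CF_t = 1.550000, DF = 0.957396, PV = 1.483964
  t = 1.0000: CF_t = 1.550000, DF = 0.916607, PV = 1.420741
  t = 1.5000: CF_t = 1.550000, DF = 0.877556, PV = 1.360211
  t = 2.0000: CF_t = 1.550000, DF = 0.840168, PV = 1.302261
  t = 2.5000: CF_t = 1.550000, DF = 0.804374, PV = 1.246779
  t = 3.0000: CF_t = 1.550000, DF = 0.770104, PV = 1.193661
  t = 3.5000: CF_t = 1.550000, DF = 0.737294, PV = 1.142806
  t = 4.0000: CF_t = 1.550000, DF = 0.705883, PV = 1.094118
  t = 4.5000: CF_t = 1.550000, DF = 0.675809, PV = 1.047504
  t = 5.0000: CF_t = 1.550000, DF = 0.647017, PV = 1.002876
  t = 5.5000: CF_t = 1.550000, DF = 0.619451, PV = 0.960149
  t = 6.0000: CF_t = 1.550000, DF = 0.593060, PV = 0.919243
  t = 6.5000: CF_t = 1.550000, DF = 0.567793, PV = 0.880080
  t = 7.0000: CF_t = 1.550000, DF = 0.543603, PV = 0.842585
  t = 7.5000: CF_t = 1.550000, DF = 0.520443, PV = 0.806687
  t = 8.0000: CF_t = 1.550000, DF = 0.498270, PV = 0.772319
  t = 8.5000: CF_t = 1.550000, DF = 0.477042, PV = 0.739415
  t = 9.0000: CF_t = 1.550000, DF = 0.456718, PV = 0.707913
  t = 9.5000: CF_t = 1.550000, DF = 0.437260, PV = 0.677753
  t = 10.0000: CF_t = 101.550000, DF = 0.418631, PV = 42.511951
Price P = sum_t PV_t = 62.113014
Convexity numerator sum_t t*(t + 1/m) * CF_t / (1+y/m)^(m*t + 2):
  t = 0.5000: term = 0.680106
  t = 1.0000: term = 1.953391
  t = 1.5000: term = 3.740337
  t = 2.0000: term = 5.968305
  t = 2.5000: term = 8.571047
  t = 3.0000: term = 11.488238
  t = 3.5000: term = 14.665056
  t = 4.0000: term = 18.051769
  t = 4.5000: term = 21.603361
  t = 5.0000: term = 25.279185
  t = 5.5000: term = 29.042625
  t = 6.0000: term = 32.860796
  t = 6.5000: term = 36.704256
  t = 7.0000: term = 40.546735
  t = 7.5000: term = 44.364889
  t = 8.0000: term = 48.138063
  t = 8.5000: term = 51.848082
  t = 9.0000: term = 55.479039
  t = 9.5000: term = 59.017115
  t = 10.0000: term = 4091.508444
Convexity = (1/P) * sum = 4601.510839 / 62.113014 = 74.082878

Answer: Convexity = 74.0829


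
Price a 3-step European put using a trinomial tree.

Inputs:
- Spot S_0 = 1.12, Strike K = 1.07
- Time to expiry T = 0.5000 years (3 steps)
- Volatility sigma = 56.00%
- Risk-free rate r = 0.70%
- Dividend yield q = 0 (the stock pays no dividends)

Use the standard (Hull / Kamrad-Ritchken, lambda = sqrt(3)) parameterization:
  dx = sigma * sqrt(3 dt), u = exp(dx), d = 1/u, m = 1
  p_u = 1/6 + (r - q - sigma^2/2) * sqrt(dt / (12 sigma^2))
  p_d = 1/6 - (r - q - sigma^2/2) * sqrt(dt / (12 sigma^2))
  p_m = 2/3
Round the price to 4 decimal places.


Answer: Price = V(0,0) = 0.1380

Derivation:
dt = T/N = 0.166667; dx = sigma*sqrt(3*dt) = 0.395980
u = exp(dx) = 1.485839; d = 1/u = 0.673020
p_u = 0.135141, p_m = 0.666667, p_d = 0.198192
Discount per step: exp(-r*dt) = 0.998834
Stock lattice S(k, j) with j the centered position index:
  k=0: S(0,+0) = 1.1200
  k=1: S(1,-1) = 0.7538; S(1,+0) = 1.1200; S(1,+1) = 1.6641
  k=2: S(2,-2) = 0.5073; S(2,-1) = 0.7538; S(2,+0) = 1.1200; S(2,+1) = 1.6641; S(2,+2) = 2.4726
  k=3: S(3,-3) = 0.3414; S(3,-2) = 0.5073; S(3,-1) = 0.7538; S(3,+0) = 1.1200; S(3,+1) = 1.6641; S(3,+2) = 2.4726; S(3,+3) = 3.6740
Terminal payoffs V(N, j) = max(K - S_T, 0):
  V(3,-3) = 0.728569; V(3,-2) = 0.562689; V(3,-1) = 0.316217; V(3,+0) = 0.000000; V(3,+1) = 0.000000; V(3,+2) = 0.000000; V(3,+3) = 0.000000
Backward induction: V(k, j) = exp(-r*dt) * [p_u * V(k+1, j+1) + p_m * V(k+1, j) + p_d * V(k+1, j-1)]
  V(2,-2) = exp(-r*dt) * [p_u*0.316217 + p_m*0.562689 + p_d*0.728569] = 0.561601
  V(2,-1) = exp(-r*dt) * [p_u*0.000000 + p_m*0.316217 + p_d*0.562689] = 0.321956
  V(2,+0) = exp(-r*dt) * [p_u*0.000000 + p_m*0.000000 + p_d*0.316217] = 0.062599
  V(2,+1) = exp(-r*dt) * [p_u*0.000000 + p_m*0.000000 + p_d*0.000000] = 0.000000
  V(2,+2) = exp(-r*dt) * [p_u*0.000000 + p_m*0.000000 + p_d*0.000000] = 0.000000
  V(1,-1) = exp(-r*dt) * [p_u*0.062599 + p_m*0.321956 + p_d*0.561601] = 0.334012
  V(1,+0) = exp(-r*dt) * [p_u*0.000000 + p_m*0.062599 + p_d*0.321956] = 0.105418
  V(1,+1) = exp(-r*dt) * [p_u*0.000000 + p_m*0.000000 + p_d*0.062599] = 0.012392
  V(0,+0) = exp(-r*dt) * [p_u*0.012392 + p_m*0.105418 + p_d*0.334012] = 0.137991


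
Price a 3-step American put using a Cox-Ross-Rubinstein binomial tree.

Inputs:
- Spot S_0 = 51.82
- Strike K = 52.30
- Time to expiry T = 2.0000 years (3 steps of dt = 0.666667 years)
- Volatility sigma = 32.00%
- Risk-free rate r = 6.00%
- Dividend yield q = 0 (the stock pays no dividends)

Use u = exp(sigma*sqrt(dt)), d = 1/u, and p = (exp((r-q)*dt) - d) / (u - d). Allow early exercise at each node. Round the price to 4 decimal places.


Answer: Price = V(0,0) = 7.4162

Derivation:
dt = T/N = 0.666667
u = exp(sigma*sqrt(dt)) = 1.298590; d = 1/u = 0.770066
p = (exp((r-q)*dt) - d) / (u - d) = 0.512266
Discount per step: exp(-r*dt) = 0.960789
Stock lattice S(k, i) with i counting down-moves:
  k=0: S(0,0) = 51.8200
  k=1: S(1,0) = 67.2929; S(1,1) = 39.9048
  k=2: S(2,0) = 87.3859; S(2,1) = 51.8200; S(2,2) = 30.7294
  k=3: S(3,0) = 113.4784; S(3,1) = 67.2929; S(3,2) = 39.9048; S(3,3) = 23.6636
Terminal payoffs V(N, i) = max(K - S_T, 0):
  V(3,0) = 0.000000; V(3,1) = 0.000000; V(3,2) = 12.395174; V(3,3) = 28.636366
Backward induction: V(k, i) = exp(-r*dt) * [p * V(k+1, i) + (1-p) * V(k+1, i+1)]; then take max(V_cont, immediate exercise) for American.
  V(2,0) = exp(-r*dt) * [p*0.000000 + (1-p)*0.000000] = 0.000000; exercise = 0.000000; V(2,0) = max -> 0.000000
  V(2,1) = exp(-r*dt) * [p*0.000000 + (1-p)*12.395174] = 5.808500; exercise = 0.480000; V(2,1) = max -> 5.808500
  V(2,2) = exp(-r*dt) * [p*12.395174 + (1-p)*28.636366] = 19.519933; exercise = 21.570646; V(2,2) = max -> 21.570646
  V(1,0) = exp(-r*dt) * [p*0.000000 + (1-p)*5.808500] = 2.721920; exercise = 0.000000; V(1,0) = max -> 2.721920
  V(1,1) = exp(-r*dt) * [p*5.808500 + (1-p)*21.570646] = 12.967041; exercise = 12.395174; V(1,1) = max -> 12.967041
  V(0,0) = exp(-r*dt) * [p*2.721920 + (1-p)*12.967041] = 7.416156; exercise = 0.480000; V(0,0) = max -> 7.416156


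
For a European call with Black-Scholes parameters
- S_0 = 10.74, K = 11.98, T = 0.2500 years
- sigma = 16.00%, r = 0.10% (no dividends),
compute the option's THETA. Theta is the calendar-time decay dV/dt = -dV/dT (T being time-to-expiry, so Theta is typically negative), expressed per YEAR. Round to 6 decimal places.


Answer: Theta = -0.286817

Derivation:
d1 = -1.3226687951; d2 = -1.4026687951
phi(d1) = 0.1663493966; exp(-qT) = 1.0000000000; exp(-rT) = 0.9997500312
Theta = -S*exp(-qT)*phi(d1)*sigma/(2*sqrt(T)) - r*K*exp(-rT)*N(d2) + q*S*exp(-qT)*N(d1)
N(d1) = 0.0929727726; N(d2) = 0.0803578134; sqrt(T) = 0.5000000000
Term 1 = -10.7400 * 1.0000000000 * 0.1663493966 * 0.1600 / (2 * 0.5000000000) = -0.2858548031
Term 2 = -0.0010 * 11.9800 * 0.9997500312 * 0.0803578134 = -0.0009624460
Term 3 = 0 (no dividend yield, q = 0)
Theta = -0.2858548031 + (-0.0009624460) + (0.0000000000) = -0.286817


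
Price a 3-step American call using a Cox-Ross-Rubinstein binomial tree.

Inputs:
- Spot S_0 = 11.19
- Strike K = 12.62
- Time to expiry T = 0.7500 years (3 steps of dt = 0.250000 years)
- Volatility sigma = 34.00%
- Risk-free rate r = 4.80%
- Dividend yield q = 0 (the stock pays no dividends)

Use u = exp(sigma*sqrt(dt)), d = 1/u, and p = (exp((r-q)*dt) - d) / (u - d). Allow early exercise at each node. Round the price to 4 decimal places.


Answer: Price = V(0,0) = 0.9244

Derivation:
dt = T/N = 0.250000
u = exp(sigma*sqrt(dt)) = 1.185305; d = 1/u = 0.843665
p = (exp((r-q)*dt) - d) / (u - d) = 0.492938
Discount per step: exp(-r*dt) = 0.988072
Stock lattice S(k, i) with i counting down-moves:
  k=0: S(0,0) = 11.1900
  k=1: S(1,0) = 13.2636; S(1,1) = 9.4406
  k=2: S(2,0) = 15.7214; S(2,1) = 11.1900; S(2,2) = 7.9647
  k=3: S(3,0) = 18.6346; S(3,1) = 13.2636; S(3,2) = 9.4406; S(3,3) = 6.7195
Terminal payoffs V(N, i) = max(S_T - K, 0):
  V(3,0) = 6.014608; V(3,1) = 0.643561; V(3,2) = 0.000000; V(3,3) = 0.000000
Backward induction: V(k, i) = exp(-r*dt) * [p * V(k+1, i) + (1-p) * V(k+1, i+1)]; then take max(V_cont, immediate exercise) for American.
  V(2,0) = exp(-r*dt) * [p*6.014608 + (1-p)*0.643561] = 3.251899; exercise = 3.101364; V(2,0) = max -> 3.251899
  V(2,1) = exp(-r*dt) * [p*0.643561 + (1-p)*0.000000] = 0.313452; exercise = 0.000000; V(2,1) = max -> 0.313452
  V(2,2) = exp(-r*dt) * [p*0.000000 + (1-p)*0.000000] = 0.000000; exercise = 0.000000; V(2,2) = max -> 0.000000
  V(1,0) = exp(-r*dt) * [p*3.251899 + (1-p)*0.313452] = 1.740908; exercise = 0.643561; V(1,0) = max -> 1.740908
  V(1,1) = exp(-r*dt) * [p*0.313452 + (1-p)*0.000000] = 0.152669; exercise = 0.000000; V(1,1) = max -> 0.152669
  V(0,0) = exp(-r*dt) * [p*1.740908 + (1-p)*0.152669] = 0.924413; exercise = 0.000000; V(0,0) = max -> 0.924413


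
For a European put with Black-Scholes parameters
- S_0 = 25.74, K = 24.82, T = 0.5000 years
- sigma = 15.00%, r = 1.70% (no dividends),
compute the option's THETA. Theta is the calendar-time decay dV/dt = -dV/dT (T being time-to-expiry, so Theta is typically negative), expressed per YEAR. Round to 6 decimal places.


d1 = 0.4763205382; d2 = 0.3702545211
phi(d1) = 0.3561585932; exp(-qT) = 1.0000000000; exp(-rT) = 0.9915360229
Theta = -S*exp(-qT)*phi(d1)*sigma/(2*sqrt(T)) + r*K*exp(-rT)*N(-d2) - q*S*exp(-qT)*N(-d1)
N(-d1) = 0.3169230178; N(-d2) = 0.3555964283; sqrt(T) = 0.7071067812
Term 1 = -25.7400 * 1.0000000000 * 0.3561585932 * 0.1500 / (2 * 0.7071067812) = -0.9723625660
Term 2 = 0.0170 * 24.8200 * 0.9915360229 * 0.3555964283 = 0.1487704188
Term 3 = 0 (no dividend yield, q = 0)
Theta = -0.9723625660 + (0.1487704188) + (0.0000000000) = -0.823592

Answer: Theta = -0.823592


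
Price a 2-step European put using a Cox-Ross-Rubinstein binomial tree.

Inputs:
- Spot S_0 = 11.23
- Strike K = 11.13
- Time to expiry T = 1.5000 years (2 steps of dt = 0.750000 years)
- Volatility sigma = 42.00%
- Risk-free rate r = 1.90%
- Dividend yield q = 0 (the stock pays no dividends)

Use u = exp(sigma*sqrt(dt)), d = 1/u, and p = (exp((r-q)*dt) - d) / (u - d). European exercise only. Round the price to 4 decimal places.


Answer: Price = V(0,0) = 1.8054

Derivation:
dt = T/N = 0.750000
u = exp(sigma*sqrt(dt)) = 1.438687; d = 1/u = 0.695078
p = (exp((r-q)*dt) - d) / (u - d) = 0.429357
Discount per step: exp(-r*dt) = 0.985851
Stock lattice S(k, i) with i counting down-moves:
  k=0: S(0,0) = 11.2300
  k=1: S(1,0) = 16.1565; S(1,1) = 7.8057
  k=2: S(2,0) = 23.2441; S(2,1) = 11.2300; S(2,2) = 5.4256
Terminal payoffs V(N, i) = max(K - S_T, 0):
  V(2,0) = 0.000000; V(2,1) = 0.000000; V(2,2) = 5.704406
Backward induction: V(k, i) = exp(-r*dt) * [p * V(k+1, i) + (1-p) * V(k+1, i+1)].
  V(1,0) = exp(-r*dt) * [p*0.000000 + (1-p)*0.000000] = 0.000000
  V(1,1) = exp(-r*dt) * [p*0.000000 + (1-p)*5.704406] = 3.209120
  V(0,0) = exp(-r*dt) * [p*0.000000 + (1-p)*3.209120] = 1.805351


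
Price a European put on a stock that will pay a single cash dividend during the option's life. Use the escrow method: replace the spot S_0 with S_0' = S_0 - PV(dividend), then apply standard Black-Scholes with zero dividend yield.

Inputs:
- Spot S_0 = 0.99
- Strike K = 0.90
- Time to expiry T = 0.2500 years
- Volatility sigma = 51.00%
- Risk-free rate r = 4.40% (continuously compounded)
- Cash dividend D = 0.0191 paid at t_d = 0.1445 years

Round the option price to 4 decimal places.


PV(D) = D * exp(-r * t_d) = 0.0191 * 0.99366217 = 0.01897895
S_0' = S_0 - PV(D) = 0.9900 - 0.01897895 = 0.97102105
d1 = (ln(S_0'/K) + (r + sigma^2/2)*T) / (sigma*sqrt(T)) = 0.46849367
d2 = d1 - sigma*sqrt(T) = 0.21349367
exp(-rT) = 0.98906028
N(-d1) = 0.31971580; N(-d2) = 0.41547096
P = K * exp(-rT) * N(-d2) - S_0' * N(-d1) = 0.9000 * 0.98906028 * 0.41547096 - 0.97102105 * 0.31971580 = 0.0594

Answer: Price = 0.0594


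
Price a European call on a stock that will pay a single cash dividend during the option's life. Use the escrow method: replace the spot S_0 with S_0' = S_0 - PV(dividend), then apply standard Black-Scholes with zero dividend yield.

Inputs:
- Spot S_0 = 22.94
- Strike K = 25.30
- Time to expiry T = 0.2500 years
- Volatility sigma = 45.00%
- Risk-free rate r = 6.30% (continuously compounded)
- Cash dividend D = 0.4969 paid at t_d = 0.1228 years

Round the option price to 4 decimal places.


Answer: Price = 1.1128

Derivation:
PV(D) = D * exp(-r * t_d) = 0.4969 * 0.99229345 = 0.49307061
S_0' = S_0 - PV(D) = 22.9400 - 0.49307061 = 22.44692939
d1 = (ln(S_0'/K) + (r + sigma^2/2)*T) / (sigma*sqrt(T)) = -0.34928030
d2 = d1 - sigma*sqrt(T) = -0.57428030
exp(-rT) = 0.98437338
N(d1) = 0.36343944; N(d2) = 0.28288907
C = S_0' * N(d1) - K * exp(-rT) * N(d2) = 22.44692939 * 0.36343944 - 25.3000 * 0.98437338 * 0.28288907 = 1.1128


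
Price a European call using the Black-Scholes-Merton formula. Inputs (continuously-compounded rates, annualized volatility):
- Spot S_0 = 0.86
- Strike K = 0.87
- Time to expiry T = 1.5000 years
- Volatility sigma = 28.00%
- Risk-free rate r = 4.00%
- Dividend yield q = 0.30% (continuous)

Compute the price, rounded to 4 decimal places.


d1 = (ln(S/K) + (r - q + 0.5*sigma^2) * T) / (sigma * sqrt(T)) = 0.29959353
d2 = d1 - sigma * sqrt(T) = -0.04333504
exp(-rT) = 0.94176453; exp(-qT) = 0.99551011
C = S_0 * exp(-qT) * N(d1) - K * exp(-rT) * N(d2)
N(d1) = 0.61775639; N(d2) = 0.48271723
C = 0.8600 * 0.99551011 * 0.61775639 - 0.8700 * 0.94176453 * 0.48271723 = 0.1334

Answer: Price = 0.1334


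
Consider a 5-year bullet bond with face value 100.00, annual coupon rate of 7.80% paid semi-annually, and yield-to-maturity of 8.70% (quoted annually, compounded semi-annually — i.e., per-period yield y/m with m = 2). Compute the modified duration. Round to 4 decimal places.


Answer: Modified duration = 4.0422

Derivation:
Coupon per period c = face * coupon_rate / m = 3.900000
Periods per year m = 2; per-period yield y/m = 0.043500
Number of cashflows N = 10
Cashflows (t years, CF_t, discount factor 1/(1+y/m)^(m*t), PV):
  t = 0.5000: CF_t = 3.900000, DF = 0.958313, PV = 3.737422
  t = 1.0000: CF_t = 3.900000, DF = 0.918365, PV = 3.581622
  t = 1.5000: CF_t = 3.900000, DF = 0.880081, PV = 3.432316
  t = 2.0000: CF_t = 3.900000, DF = 0.843393, PV = 3.289234
  t = 2.5000: CF_t = 3.900000, DF = 0.808235, PV = 3.152117
  t = 3.0000: CF_t = 3.900000, DF = 0.774543, PV = 3.020716
  t = 3.5000: CF_t = 3.900000, DF = 0.742254, PV = 2.894792
  t = 4.0000: CF_t = 3.900000, DF = 0.711312, PV = 2.774118
  t = 4.5000: CF_t = 3.900000, DF = 0.681660, PV = 2.658475
  t = 5.0000: CF_t = 103.900000, DF = 0.653244, PV = 67.872057
Price P = sum_t PV_t = 96.412870
First compute Macaulay numerator sum_t t * PV_t:
  t * PV_t at t = 0.5000: 1.868711
  t * PV_t at t = 1.0000: 3.581622
  t * PV_t at t = 1.5000: 5.148474
  t * PV_t at t = 2.0000: 6.578468
  t * PV_t at t = 2.5000: 7.880293
  t * PV_t at t = 3.0000: 9.062148
  t * PV_t at t = 3.5000: 10.131774
  t * PV_t at t = 4.0000: 11.096473
  t * PV_t at t = 4.5000: 11.963136
  t * PV_t at t = 5.0000: 339.360287
Macaulay duration D = 406.671385 / 96.412870 = 4.218020
Modified duration = D / (1 + y/m) = 4.218020 / (1 + 0.043500) = 4.042185
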